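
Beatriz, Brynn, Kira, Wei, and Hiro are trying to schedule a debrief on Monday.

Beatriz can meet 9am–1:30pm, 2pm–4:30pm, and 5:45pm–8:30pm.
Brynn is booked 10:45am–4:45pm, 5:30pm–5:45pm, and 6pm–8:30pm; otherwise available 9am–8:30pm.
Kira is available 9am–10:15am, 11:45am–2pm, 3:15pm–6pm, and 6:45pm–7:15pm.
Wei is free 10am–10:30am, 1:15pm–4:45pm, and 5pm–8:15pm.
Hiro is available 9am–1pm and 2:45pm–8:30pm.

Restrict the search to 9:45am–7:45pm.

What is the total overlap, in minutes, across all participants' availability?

30 minutes

Brynn free within 09:00–20:30: 09:00–10:45, 16:45–17:30, 17:45–18:00.
Beatriz ∩ Brynn: 09:00–10:45, 17:45–18:00.
Beatriz ∩ Brynn ∩ Kira: 09:00–10:15, 17:45–18:00.
Beatriz ∩ Brynn ∩ Kira ∩ Wei: 10:00–10:15, 17:45–18:00.
Beatriz ∩ Brynn ∩ Kira ∩ Wei ∩ Hiro: 10:00–10:15, 17:45–18:00.
Restricted to 09:45–19:45: 10:00–10:15, 17:45–18:00.
Total common minutes: 15 + 15 = 30.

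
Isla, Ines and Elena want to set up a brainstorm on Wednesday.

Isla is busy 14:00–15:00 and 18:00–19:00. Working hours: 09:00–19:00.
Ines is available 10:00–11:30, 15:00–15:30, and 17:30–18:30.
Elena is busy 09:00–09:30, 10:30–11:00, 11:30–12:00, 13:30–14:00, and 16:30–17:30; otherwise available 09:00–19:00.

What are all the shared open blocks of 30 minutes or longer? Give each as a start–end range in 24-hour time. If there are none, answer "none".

10:00–10:30, 11:00–11:30, 15:00–15:30, 17:30–18:00

Isla free within 09:00–19:00: 09:00–14:00, 15:00–18:00.
Elena free within 09:00–19:00: 09:30–10:30, 11:00–11:30, 12:00–13:30, 14:00–16:30, 17:30–19:00.
Isla ∩ Ines: 10:00–11:30, 15:00–15:30, 17:30–18:00.
Isla ∩ Ines ∩ Elena: 10:00–10:30, 11:00–11:30, 15:00–15:30, 17:30–18:00.
Windows ≥ 30 min: 10:00–10:30, 11:00–11:30, 15:00–15:30, 17:30–18:00.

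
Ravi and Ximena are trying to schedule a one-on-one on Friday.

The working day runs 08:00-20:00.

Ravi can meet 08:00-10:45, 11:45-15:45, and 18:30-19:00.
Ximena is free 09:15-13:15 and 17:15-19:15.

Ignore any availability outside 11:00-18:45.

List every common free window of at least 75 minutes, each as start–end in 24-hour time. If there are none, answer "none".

Ravi ∩ Ximena: 09:15–10:45, 11:45–13:15, 18:30–19:00.
Restricted to 11:00–18:45: 11:45–13:15, 18:30–18:45.
Windows ≥ 75 min: 11:45–13:15.

11:45–13:15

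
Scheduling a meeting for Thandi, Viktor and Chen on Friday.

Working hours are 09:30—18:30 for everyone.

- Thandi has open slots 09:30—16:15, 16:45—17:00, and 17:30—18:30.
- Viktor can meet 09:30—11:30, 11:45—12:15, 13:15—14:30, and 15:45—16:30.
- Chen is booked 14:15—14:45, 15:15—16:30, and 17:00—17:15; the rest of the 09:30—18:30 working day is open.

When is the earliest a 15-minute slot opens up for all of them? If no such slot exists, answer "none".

Chen free within 09:30–18:30: 09:30–14:15, 14:45–15:15, 16:30–17:00, 17:15–18:30.
Thandi ∩ Viktor: 09:30–11:30, 11:45–12:15, 13:15–14:30, 15:45–16:15.
Thandi ∩ Viktor ∩ Chen: 09:30–11:30, 11:45–12:15, 13:15–14:15.
Windows ≥ 15 min: 09:30–11:30, 11:45–12:15, 13:15–14:15.
Earliest such window starts at 09:30.

09:30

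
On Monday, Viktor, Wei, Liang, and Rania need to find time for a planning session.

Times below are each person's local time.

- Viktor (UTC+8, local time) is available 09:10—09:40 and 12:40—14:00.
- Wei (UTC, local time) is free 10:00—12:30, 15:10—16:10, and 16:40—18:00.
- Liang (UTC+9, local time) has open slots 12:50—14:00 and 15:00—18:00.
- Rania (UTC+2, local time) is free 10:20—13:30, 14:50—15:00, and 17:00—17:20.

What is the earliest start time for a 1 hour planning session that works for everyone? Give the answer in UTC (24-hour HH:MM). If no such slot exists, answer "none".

Viktor → UTC: 01:10–01:40, 04:40–06:00.
Wei → UTC: 10:00–12:30, 15:10–16:10, 16:40–18:00.
Liang → UTC: 03:50–05:00, 06:00–09:00.
Rania → UTC: 08:20–11:30, 12:50–13:00, 15:00–15:20.
Viktor ∩ Wei: (none).
Viktor ∩ Wei ∩ Liang: (none).
Viktor ∩ Wei ∩ Liang ∩ Rania: (none).
Windows ≥ 60 min: (none).

none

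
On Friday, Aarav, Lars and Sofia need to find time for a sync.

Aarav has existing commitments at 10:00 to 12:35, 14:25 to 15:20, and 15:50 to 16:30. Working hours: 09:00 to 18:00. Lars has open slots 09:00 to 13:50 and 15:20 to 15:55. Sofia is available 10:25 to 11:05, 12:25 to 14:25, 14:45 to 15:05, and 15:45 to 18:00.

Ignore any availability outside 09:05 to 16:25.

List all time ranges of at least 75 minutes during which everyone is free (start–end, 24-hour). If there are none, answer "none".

12:35–13:50

Aarav free within 09:00–18:00: 09:00–10:00, 12:35–14:25, 15:20–15:50, 16:30–18:00.
Aarav ∩ Lars: 09:00–10:00, 12:35–13:50, 15:20–15:50.
Aarav ∩ Lars ∩ Sofia: 12:35–13:50, 15:45–15:50.
Restricted to 09:05–16:25: 12:35–13:50, 15:45–15:50.
Windows ≥ 75 min: 12:35–13:50.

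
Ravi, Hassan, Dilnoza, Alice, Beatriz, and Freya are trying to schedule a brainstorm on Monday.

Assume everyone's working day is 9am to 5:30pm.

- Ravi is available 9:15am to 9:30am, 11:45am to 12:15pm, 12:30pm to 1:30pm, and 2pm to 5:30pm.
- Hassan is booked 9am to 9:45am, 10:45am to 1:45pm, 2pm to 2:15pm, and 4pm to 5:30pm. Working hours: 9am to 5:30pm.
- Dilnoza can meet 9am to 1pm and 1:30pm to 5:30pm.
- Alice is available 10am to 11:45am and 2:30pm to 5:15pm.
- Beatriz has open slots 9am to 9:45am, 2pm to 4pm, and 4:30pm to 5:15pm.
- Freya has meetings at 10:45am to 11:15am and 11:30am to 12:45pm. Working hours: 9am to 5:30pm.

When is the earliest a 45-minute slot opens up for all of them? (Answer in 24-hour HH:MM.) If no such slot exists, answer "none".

Hassan free within 09:00–17:30: 09:45–10:45, 13:45–14:00, 14:15–16:00.
Freya free within 09:00–17:30: 09:00–10:45, 11:15–11:30, 12:45–17:30.
Ravi ∩ Hassan: 14:15–16:00.
Ravi ∩ Hassan ∩ Dilnoza: 14:15–16:00.
Ravi ∩ Hassan ∩ Dilnoza ∩ Alice: 14:30–16:00.
Ravi ∩ Hassan ∩ Dilnoza ∩ Alice ∩ Beatriz: 14:30–16:00.
Ravi ∩ Hassan ∩ Dilnoza ∩ Alice ∩ Beatriz ∩ Freya: 14:30–16:00.
Windows ≥ 45 min: 14:30–16:00.
Earliest such window starts at 14:30.

14:30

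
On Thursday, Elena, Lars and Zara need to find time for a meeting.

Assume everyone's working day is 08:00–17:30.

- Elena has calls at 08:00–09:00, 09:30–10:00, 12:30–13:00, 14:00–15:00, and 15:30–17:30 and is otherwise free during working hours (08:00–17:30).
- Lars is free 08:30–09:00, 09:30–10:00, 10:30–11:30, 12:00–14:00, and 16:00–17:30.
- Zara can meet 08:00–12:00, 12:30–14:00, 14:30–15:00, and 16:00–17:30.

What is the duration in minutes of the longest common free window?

60 minutes

Elena free within 08:00–17:30: 09:00–09:30, 10:00–12:30, 13:00–14:00, 15:00–15:30.
Elena ∩ Lars: 10:30–11:30, 12:00–12:30, 13:00–14:00.
Elena ∩ Lars ∩ Zara: 10:30–11:30, 13:00–14:00.
Common window lengths: 60, 60 min; longest is 60.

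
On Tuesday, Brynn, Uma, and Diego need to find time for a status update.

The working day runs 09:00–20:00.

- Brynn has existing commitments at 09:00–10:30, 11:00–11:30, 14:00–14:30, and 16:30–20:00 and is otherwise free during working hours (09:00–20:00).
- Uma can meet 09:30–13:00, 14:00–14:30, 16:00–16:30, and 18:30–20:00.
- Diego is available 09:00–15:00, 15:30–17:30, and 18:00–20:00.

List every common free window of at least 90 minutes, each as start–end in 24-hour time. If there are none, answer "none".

11:30–13:00

Brynn free within 09:00–20:00: 10:30–11:00, 11:30–14:00, 14:30–16:30.
Brynn ∩ Uma: 10:30–11:00, 11:30–13:00, 16:00–16:30.
Brynn ∩ Uma ∩ Diego: 10:30–11:00, 11:30–13:00, 16:00–16:30.
Windows ≥ 90 min: 11:30–13:00.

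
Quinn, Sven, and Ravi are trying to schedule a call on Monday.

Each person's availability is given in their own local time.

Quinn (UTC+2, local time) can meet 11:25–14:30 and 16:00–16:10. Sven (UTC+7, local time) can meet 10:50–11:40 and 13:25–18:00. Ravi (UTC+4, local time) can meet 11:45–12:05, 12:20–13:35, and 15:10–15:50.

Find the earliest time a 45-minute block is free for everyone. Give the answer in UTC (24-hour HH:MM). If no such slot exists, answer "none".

Quinn → UTC: 09:25–12:30, 14:00–14:10.
Sven → UTC: 03:50–04:40, 06:25–11:00.
Ravi → UTC: 07:45–08:05, 08:20–09:35, 11:10–11:50.
Quinn ∩ Sven: 09:25–11:00.
Quinn ∩ Sven ∩ Ravi: 09:25–09:35.
Windows ≥ 45 min: (none).

none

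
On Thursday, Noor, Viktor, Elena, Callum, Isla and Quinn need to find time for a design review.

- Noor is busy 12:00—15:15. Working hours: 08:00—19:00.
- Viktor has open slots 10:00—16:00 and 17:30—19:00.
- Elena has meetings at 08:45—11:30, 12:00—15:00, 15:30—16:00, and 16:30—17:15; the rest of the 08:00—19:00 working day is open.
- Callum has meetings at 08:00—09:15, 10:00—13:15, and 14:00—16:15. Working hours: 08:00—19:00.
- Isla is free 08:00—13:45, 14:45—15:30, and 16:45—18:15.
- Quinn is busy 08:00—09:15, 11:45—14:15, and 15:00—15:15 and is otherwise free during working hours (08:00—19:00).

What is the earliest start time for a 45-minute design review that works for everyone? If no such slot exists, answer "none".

17:30

Noor free within 08:00–19:00: 08:00–12:00, 15:15–19:00.
Elena free within 08:00–19:00: 08:00–08:45, 11:30–12:00, 15:00–15:30, 16:00–16:30, 17:15–19:00.
Callum free within 08:00–19:00: 09:15–10:00, 13:15–14:00, 16:15–19:00.
Quinn free within 08:00–19:00: 09:15–11:45, 14:15–15:00, 15:15–19:00.
Noor ∩ Viktor: 10:00–12:00, 15:15–16:00, 17:30–19:00.
Noor ∩ Viktor ∩ Elena: 11:30–12:00, 15:15–15:30, 17:30–19:00.
Noor ∩ Viktor ∩ Elena ∩ Callum: 17:30–19:00.
Noor ∩ Viktor ∩ Elena ∩ Callum ∩ Isla: 17:30–18:15.
Noor ∩ Viktor ∩ Elena ∩ Callum ∩ Isla ∩ Quinn: 17:30–18:15.
Windows ≥ 45 min: 17:30–18:15.
Earliest such window starts at 17:30.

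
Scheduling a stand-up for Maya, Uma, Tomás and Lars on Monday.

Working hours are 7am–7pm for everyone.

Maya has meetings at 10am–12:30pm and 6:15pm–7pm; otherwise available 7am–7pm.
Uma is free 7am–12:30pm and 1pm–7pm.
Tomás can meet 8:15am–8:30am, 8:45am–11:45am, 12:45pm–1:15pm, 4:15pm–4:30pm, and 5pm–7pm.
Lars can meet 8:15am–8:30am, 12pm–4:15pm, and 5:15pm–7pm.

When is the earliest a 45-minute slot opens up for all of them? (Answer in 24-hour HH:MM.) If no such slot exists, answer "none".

17:15

Maya free within 07:00–19:00: 07:00–10:00, 12:30–18:15.
Maya ∩ Uma: 07:00–10:00, 13:00–18:15.
Maya ∩ Uma ∩ Tomás: 08:15–08:30, 08:45–10:00, 13:00–13:15, 16:15–16:30, 17:00–18:15.
Maya ∩ Uma ∩ Tomás ∩ Lars: 08:15–08:30, 13:00–13:15, 17:15–18:15.
Windows ≥ 45 min: 17:15–18:15.
Earliest such window starts at 17:15.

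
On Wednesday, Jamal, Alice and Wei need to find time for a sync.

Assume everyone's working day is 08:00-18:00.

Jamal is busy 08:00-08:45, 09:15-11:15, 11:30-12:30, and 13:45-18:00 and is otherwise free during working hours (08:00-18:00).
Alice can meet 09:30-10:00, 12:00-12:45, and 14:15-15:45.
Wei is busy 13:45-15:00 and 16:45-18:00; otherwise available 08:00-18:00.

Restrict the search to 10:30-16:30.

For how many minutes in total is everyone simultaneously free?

Jamal free within 08:00–18:00: 08:45–09:15, 11:15–11:30, 12:30–13:45.
Wei free within 08:00–18:00: 08:00–13:45, 15:00–16:45.
Jamal ∩ Alice: 12:30–12:45.
Jamal ∩ Alice ∩ Wei: 12:30–12:45.
Restricted to 10:30–16:30: 12:30–12:45.
Total common minutes: 15.

15 minutes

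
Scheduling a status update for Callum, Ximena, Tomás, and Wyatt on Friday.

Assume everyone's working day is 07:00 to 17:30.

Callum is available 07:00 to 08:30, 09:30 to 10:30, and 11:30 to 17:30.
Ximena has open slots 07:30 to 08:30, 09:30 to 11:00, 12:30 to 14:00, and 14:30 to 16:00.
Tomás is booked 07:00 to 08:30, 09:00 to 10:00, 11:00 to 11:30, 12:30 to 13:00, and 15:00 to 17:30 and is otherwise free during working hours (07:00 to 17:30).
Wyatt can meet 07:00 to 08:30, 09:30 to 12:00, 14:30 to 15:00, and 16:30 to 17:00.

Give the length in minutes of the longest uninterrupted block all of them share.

30 minutes

Tomás free within 07:00–17:30: 08:30–09:00, 10:00–11:00, 11:30–12:30, 13:00–15:00.
Callum ∩ Ximena: 07:30–08:30, 09:30–10:30, 12:30–14:00, 14:30–16:00.
Callum ∩ Ximena ∩ Tomás: 10:00–10:30, 13:00–14:00, 14:30–15:00.
Callum ∩ Ximena ∩ Tomás ∩ Wyatt: 10:00–10:30, 14:30–15:00.
Common window lengths: 30, 30 min; longest is 30.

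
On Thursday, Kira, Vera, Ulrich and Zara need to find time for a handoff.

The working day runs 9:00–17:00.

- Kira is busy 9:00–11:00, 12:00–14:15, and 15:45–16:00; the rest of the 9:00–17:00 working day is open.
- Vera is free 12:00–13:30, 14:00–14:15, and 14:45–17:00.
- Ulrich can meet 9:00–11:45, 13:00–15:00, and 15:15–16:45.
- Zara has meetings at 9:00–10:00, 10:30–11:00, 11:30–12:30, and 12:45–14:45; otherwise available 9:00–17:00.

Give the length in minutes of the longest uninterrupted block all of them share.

45 minutes

Kira free within 09:00–17:00: 11:00–12:00, 14:15–15:45, 16:00–17:00.
Zara free within 09:00–17:00: 10:00–10:30, 11:00–11:30, 12:30–12:45, 14:45–17:00.
Kira ∩ Vera: 14:45–15:45, 16:00–17:00.
Kira ∩ Vera ∩ Ulrich: 14:45–15:00, 15:15–15:45, 16:00–16:45.
Kira ∩ Vera ∩ Ulrich ∩ Zara: 14:45–15:00, 15:15–15:45, 16:00–16:45.
Common window lengths: 15, 30, 45 min; longest is 45.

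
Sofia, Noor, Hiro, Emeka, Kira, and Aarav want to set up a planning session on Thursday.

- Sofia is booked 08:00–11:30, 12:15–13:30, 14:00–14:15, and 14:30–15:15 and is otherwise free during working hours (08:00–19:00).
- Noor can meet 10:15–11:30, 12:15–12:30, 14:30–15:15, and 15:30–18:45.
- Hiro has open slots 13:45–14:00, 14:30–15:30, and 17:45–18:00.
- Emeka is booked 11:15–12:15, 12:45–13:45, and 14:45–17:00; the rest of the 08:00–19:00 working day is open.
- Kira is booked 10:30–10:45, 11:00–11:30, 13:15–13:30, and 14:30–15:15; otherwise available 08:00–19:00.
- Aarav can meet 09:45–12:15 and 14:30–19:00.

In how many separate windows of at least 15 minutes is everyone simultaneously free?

Sofia free within 08:00–19:00: 11:30–12:15, 13:30–14:00, 14:15–14:30, 15:15–19:00.
Emeka free within 08:00–19:00: 08:00–11:15, 12:15–12:45, 13:45–14:45, 17:00–19:00.
Kira free within 08:00–19:00: 08:00–10:30, 10:45–11:00, 11:30–13:15, 13:30–14:30, 15:15–19:00.
Sofia ∩ Noor: 15:30–18:45.
Sofia ∩ Noor ∩ Hiro: 17:45–18:00.
Sofia ∩ Noor ∩ Hiro ∩ Emeka: 17:45–18:00.
Sofia ∩ Noor ∩ Hiro ∩ Emeka ∩ Kira: 17:45–18:00.
Sofia ∩ Noor ∩ Hiro ∩ Emeka ∩ Kira ∩ Aarav: 17:45–18:00.
Windows ≥ 15 min: 17:45–18:00.
That's 1 window.

1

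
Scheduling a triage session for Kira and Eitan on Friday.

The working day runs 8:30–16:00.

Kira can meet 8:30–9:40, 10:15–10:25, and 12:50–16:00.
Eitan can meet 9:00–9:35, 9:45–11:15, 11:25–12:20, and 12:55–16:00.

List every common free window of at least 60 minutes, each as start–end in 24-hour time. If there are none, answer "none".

12:55–16:00

Kira ∩ Eitan: 09:00–09:35, 10:15–10:25, 12:55–16:00.
Windows ≥ 60 min: 12:55–16:00.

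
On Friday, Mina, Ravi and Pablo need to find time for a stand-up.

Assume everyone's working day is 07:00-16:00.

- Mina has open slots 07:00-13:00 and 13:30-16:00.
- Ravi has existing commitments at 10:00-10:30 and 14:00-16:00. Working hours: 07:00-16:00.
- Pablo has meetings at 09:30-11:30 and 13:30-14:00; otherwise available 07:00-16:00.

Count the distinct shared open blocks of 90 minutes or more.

2

Ravi free within 07:00–16:00: 07:00–10:00, 10:30–14:00.
Pablo free within 07:00–16:00: 07:00–09:30, 11:30–13:30, 14:00–16:00.
Mina ∩ Ravi: 07:00–10:00, 10:30–13:00, 13:30–14:00.
Mina ∩ Ravi ∩ Pablo: 07:00–09:30, 11:30–13:00.
Windows ≥ 90 min: 07:00–09:30, 11:30–13:00.
That's 2 windows.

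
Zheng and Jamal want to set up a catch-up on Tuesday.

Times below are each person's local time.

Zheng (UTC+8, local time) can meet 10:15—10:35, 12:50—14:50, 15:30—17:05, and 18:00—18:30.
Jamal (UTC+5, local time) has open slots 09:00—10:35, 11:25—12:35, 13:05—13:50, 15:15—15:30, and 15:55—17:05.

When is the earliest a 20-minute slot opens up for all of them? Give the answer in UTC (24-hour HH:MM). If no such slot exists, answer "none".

Zheng → UTC: 02:15–02:35, 04:50–06:50, 07:30–09:05, 10:00–10:30.
Jamal → UTC: 04:00–05:35, 06:25–07:35, 08:05–08:50, 10:15–10:30, 10:55–12:05.
Zheng ∩ Jamal: 04:50–05:35, 06:25–06:50, 07:30–07:35, 08:05–08:50, 10:15–10:30.
Windows ≥ 20 min: 04:50–05:35, 06:25–06:50, 08:05–08:50.
Earliest such window starts at 04:50.

04:50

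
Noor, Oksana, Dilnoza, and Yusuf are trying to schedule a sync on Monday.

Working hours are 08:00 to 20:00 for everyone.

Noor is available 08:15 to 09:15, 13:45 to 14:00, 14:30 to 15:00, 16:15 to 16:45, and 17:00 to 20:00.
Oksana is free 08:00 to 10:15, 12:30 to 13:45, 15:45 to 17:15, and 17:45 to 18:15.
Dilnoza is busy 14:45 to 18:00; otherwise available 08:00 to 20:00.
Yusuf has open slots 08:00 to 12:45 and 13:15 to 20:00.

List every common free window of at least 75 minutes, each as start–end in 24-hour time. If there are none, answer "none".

Dilnoza free within 08:00–20:00: 08:00–14:45, 18:00–20:00.
Noor ∩ Oksana: 08:15–09:15, 16:15–16:45, 17:00–17:15, 17:45–18:15.
Noor ∩ Oksana ∩ Dilnoza: 08:15–09:15, 18:00–18:15.
Noor ∩ Oksana ∩ Dilnoza ∩ Yusuf: 08:15–09:15, 18:00–18:15.
Windows ≥ 75 min: (none).

none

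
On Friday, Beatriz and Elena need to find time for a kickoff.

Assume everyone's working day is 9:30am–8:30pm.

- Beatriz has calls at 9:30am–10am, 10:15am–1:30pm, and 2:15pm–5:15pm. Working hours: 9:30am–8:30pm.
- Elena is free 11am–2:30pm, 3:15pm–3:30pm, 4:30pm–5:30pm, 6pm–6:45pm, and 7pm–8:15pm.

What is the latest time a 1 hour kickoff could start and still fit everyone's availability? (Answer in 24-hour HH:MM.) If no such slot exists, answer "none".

19:15

Beatriz free within 09:30–20:30: 10:00–10:15, 13:30–14:15, 17:15–20:30.
Beatriz ∩ Elena: 13:30–14:15, 17:15–17:30, 18:00–18:45, 19:00–20:15.
Windows ≥ 60 min: 19:00–20:15.
Latest start in the last window 19:00–20:15 is 20:15 − 60 min = 19:15.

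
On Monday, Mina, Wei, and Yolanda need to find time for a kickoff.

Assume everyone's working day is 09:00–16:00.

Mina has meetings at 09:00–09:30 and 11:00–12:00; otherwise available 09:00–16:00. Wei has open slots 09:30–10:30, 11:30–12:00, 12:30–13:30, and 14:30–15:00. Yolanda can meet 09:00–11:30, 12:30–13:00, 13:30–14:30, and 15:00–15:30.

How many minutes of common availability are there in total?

90 minutes

Mina free within 09:00–16:00: 09:30–11:00, 12:00–16:00.
Mina ∩ Wei: 09:30–10:30, 12:30–13:30, 14:30–15:00.
Mina ∩ Wei ∩ Yolanda: 09:30–10:30, 12:30–13:00.
Total common minutes: 60 + 30 = 90.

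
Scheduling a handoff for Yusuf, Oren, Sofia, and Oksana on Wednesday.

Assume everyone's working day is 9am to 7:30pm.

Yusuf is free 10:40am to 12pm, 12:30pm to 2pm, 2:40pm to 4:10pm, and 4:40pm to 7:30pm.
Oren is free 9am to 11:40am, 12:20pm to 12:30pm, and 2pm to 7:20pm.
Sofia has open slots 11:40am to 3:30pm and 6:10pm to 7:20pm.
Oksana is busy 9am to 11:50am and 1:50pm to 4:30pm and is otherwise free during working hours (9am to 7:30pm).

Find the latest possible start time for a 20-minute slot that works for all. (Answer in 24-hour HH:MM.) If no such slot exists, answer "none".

19:00

Oksana free within 09:00–19:30: 11:50–13:50, 16:30–19:30.
Yusuf ∩ Oren: 10:40–11:40, 14:40–16:10, 16:40–19:20.
Yusuf ∩ Oren ∩ Sofia: 14:40–15:30, 18:10–19:20.
Yusuf ∩ Oren ∩ Sofia ∩ Oksana: 18:10–19:20.
Windows ≥ 20 min: 18:10–19:20.
Latest start in the last window 18:10–19:20 is 19:20 − 20 min = 19:00.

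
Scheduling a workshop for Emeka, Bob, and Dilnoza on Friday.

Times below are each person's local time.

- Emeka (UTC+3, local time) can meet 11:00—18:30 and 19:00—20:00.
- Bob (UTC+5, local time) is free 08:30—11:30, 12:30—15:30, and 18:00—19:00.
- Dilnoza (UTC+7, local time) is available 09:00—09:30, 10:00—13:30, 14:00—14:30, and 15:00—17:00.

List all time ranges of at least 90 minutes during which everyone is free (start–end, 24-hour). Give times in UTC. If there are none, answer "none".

08:00–10:00

Emeka → UTC: 08:00–15:30, 16:00–17:00.
Bob → UTC: 03:30–06:30, 07:30–10:30, 13:00–14:00.
Dilnoza → UTC: 02:00–02:30, 03:00–06:30, 07:00–07:30, 08:00–10:00.
Emeka ∩ Bob: 08:00–10:30, 13:00–14:00.
Emeka ∩ Bob ∩ Dilnoza: 08:00–10:00.
Windows ≥ 90 min: 08:00–10:00.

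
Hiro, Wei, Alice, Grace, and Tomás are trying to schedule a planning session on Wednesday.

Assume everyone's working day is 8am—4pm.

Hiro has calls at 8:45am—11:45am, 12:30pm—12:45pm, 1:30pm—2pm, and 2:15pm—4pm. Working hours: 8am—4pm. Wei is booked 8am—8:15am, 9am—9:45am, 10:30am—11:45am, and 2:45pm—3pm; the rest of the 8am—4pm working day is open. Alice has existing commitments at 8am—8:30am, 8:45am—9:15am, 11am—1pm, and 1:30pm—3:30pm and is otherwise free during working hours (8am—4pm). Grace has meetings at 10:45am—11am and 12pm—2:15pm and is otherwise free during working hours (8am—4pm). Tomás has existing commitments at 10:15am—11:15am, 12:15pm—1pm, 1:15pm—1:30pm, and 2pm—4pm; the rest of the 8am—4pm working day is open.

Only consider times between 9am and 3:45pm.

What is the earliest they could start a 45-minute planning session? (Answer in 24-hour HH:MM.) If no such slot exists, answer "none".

Hiro free within 08:00–16:00: 08:00–08:45, 11:45–12:30, 12:45–13:30, 14:00–14:15.
Wei free within 08:00–16:00: 08:15–09:00, 09:45–10:30, 11:45–14:45, 15:00–16:00.
Alice free within 08:00–16:00: 08:30–08:45, 09:15–11:00, 13:00–13:30, 15:30–16:00.
Grace free within 08:00–16:00: 08:00–10:45, 11:00–12:00, 14:15–16:00.
Tomás free within 08:00–16:00: 08:00–10:15, 11:15–12:15, 13:00–13:15, 13:30–14:00.
Hiro ∩ Wei: 08:15–08:45, 11:45–12:30, 12:45–13:30, 14:00–14:15.
Hiro ∩ Wei ∩ Alice: 08:30–08:45, 13:00–13:30.
Hiro ∩ Wei ∩ Alice ∩ Grace: 08:30–08:45.
Hiro ∩ Wei ∩ Alice ∩ Grace ∩ Tomás: 08:30–08:45.
Restricted to 09:00–15:45: (none).
Windows ≥ 45 min: (none).

none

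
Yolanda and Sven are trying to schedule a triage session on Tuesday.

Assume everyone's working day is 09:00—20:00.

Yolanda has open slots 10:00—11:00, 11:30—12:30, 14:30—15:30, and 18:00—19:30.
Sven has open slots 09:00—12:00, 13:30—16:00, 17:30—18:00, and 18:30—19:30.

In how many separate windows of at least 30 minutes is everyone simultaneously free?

Yolanda ∩ Sven: 10:00–11:00, 11:30–12:00, 14:30–15:30, 18:30–19:30.
Windows ≥ 30 min: 10:00–11:00, 11:30–12:00, 14:30–15:30, 18:30–19:30.
That's 4 windows.

4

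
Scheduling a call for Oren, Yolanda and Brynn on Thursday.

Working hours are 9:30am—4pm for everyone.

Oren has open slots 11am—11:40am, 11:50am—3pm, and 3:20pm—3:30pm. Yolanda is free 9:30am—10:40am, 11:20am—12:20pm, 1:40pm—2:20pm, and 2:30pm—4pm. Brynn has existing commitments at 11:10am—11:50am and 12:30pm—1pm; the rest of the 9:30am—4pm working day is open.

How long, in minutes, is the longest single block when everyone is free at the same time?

40 minutes

Brynn free within 09:30–16:00: 09:30–11:10, 11:50–12:30, 13:00–16:00.
Oren ∩ Yolanda: 11:20–11:40, 11:50–12:20, 13:40–14:20, 14:30–15:00, 15:20–15:30.
Oren ∩ Yolanda ∩ Brynn: 11:50–12:20, 13:40–14:20, 14:30–15:00, 15:20–15:30.
Common window lengths: 30, 40, 30, 10 min; longest is 40.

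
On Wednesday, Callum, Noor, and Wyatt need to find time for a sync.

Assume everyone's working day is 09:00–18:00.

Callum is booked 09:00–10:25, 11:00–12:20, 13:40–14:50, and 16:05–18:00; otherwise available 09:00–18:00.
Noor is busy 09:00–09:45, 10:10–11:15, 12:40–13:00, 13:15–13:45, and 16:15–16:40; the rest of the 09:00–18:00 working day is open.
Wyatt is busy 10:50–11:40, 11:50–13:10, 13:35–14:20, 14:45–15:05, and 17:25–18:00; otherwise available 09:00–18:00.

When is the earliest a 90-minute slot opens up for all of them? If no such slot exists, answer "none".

Callum free within 09:00–18:00: 10:25–11:00, 12:20–13:40, 14:50–16:05.
Noor free within 09:00–18:00: 09:45–10:10, 11:15–12:40, 13:00–13:15, 13:45–16:15, 16:40–18:00.
Wyatt free within 09:00–18:00: 09:00–10:50, 11:40–11:50, 13:10–13:35, 14:20–14:45, 15:05–17:25.
Callum ∩ Noor: 12:20–12:40, 13:00–13:15, 14:50–16:05.
Callum ∩ Noor ∩ Wyatt: 13:10–13:15, 15:05–16:05.
Windows ≥ 90 min: (none).

none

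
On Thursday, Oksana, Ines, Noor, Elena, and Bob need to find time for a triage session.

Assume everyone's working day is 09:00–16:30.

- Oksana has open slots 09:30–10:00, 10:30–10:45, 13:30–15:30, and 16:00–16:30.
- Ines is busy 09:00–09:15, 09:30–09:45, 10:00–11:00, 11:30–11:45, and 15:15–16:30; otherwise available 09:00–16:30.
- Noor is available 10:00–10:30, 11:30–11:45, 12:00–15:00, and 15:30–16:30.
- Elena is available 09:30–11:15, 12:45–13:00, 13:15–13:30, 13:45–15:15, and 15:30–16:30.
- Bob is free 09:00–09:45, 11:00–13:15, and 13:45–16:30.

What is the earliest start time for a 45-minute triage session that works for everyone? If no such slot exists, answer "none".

Ines free within 09:00–16:30: 09:15–09:30, 09:45–10:00, 11:00–11:30, 11:45–15:15.
Oksana ∩ Ines: 09:45–10:00, 13:30–15:15.
Oksana ∩ Ines ∩ Noor: 13:30–15:00.
Oksana ∩ Ines ∩ Noor ∩ Elena: 13:45–15:00.
Oksana ∩ Ines ∩ Noor ∩ Elena ∩ Bob: 13:45–15:00.
Windows ≥ 45 min: 13:45–15:00.
Earliest such window starts at 13:45.

13:45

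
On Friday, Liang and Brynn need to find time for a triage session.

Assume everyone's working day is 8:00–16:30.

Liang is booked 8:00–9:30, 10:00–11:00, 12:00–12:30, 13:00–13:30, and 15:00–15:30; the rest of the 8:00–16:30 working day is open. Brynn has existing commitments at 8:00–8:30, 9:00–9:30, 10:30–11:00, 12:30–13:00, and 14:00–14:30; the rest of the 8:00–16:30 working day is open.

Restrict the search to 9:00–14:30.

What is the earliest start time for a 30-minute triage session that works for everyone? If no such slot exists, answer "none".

Liang free within 08:00–16:30: 09:30–10:00, 11:00–12:00, 12:30–13:00, 13:30–15:00, 15:30–16:30.
Brynn free within 08:00–16:30: 08:30–09:00, 09:30–10:30, 11:00–12:30, 13:00–14:00, 14:30–16:30.
Liang ∩ Brynn: 09:30–10:00, 11:00–12:00, 13:30–14:00, 14:30–15:00, 15:30–16:30.
Restricted to 09:00–14:30: 09:30–10:00, 11:00–12:00, 13:30–14:00.
Windows ≥ 30 min: 09:30–10:00, 11:00–12:00, 13:30–14:00.
Earliest such window starts at 09:30.

09:30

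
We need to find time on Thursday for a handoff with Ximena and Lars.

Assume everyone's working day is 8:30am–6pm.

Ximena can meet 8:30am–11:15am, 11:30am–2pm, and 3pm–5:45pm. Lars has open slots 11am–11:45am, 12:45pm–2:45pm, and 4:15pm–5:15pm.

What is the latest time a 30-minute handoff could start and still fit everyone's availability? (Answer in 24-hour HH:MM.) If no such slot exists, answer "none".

16:45

Ximena ∩ Lars: 11:00–11:15, 11:30–11:45, 12:45–14:00, 16:15–17:15.
Windows ≥ 30 min: 12:45–14:00, 16:15–17:15.
Latest start in the last window 16:15–17:15 is 17:15 − 30 min = 16:45.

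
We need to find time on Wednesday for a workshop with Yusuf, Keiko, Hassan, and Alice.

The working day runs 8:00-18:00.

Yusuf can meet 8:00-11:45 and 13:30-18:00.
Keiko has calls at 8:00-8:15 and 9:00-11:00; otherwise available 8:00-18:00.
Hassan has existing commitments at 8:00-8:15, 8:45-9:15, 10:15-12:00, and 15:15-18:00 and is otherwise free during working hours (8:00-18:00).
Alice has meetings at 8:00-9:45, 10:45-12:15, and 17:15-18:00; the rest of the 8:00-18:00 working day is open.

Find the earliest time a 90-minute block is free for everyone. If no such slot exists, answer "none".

13:30

Keiko free within 08:00–18:00: 08:15–09:00, 11:00–18:00.
Hassan free within 08:00–18:00: 08:15–08:45, 09:15–10:15, 12:00–15:15.
Alice free within 08:00–18:00: 09:45–10:45, 12:15–17:15.
Yusuf ∩ Keiko: 08:15–09:00, 11:00–11:45, 13:30–18:00.
Yusuf ∩ Keiko ∩ Hassan: 08:15–08:45, 13:30–15:15.
Yusuf ∩ Keiko ∩ Hassan ∩ Alice: 13:30–15:15.
Windows ≥ 90 min: 13:30–15:15.
Earliest such window starts at 13:30.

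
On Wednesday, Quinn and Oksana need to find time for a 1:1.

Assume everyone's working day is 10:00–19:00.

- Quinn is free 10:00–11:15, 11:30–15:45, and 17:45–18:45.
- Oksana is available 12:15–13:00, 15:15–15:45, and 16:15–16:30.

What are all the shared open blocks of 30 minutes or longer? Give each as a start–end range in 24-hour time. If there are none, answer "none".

Quinn ∩ Oksana: 12:15–13:00, 15:15–15:45.
Windows ≥ 30 min: 12:15–13:00, 15:15–15:45.

12:15–13:00, 15:15–15:45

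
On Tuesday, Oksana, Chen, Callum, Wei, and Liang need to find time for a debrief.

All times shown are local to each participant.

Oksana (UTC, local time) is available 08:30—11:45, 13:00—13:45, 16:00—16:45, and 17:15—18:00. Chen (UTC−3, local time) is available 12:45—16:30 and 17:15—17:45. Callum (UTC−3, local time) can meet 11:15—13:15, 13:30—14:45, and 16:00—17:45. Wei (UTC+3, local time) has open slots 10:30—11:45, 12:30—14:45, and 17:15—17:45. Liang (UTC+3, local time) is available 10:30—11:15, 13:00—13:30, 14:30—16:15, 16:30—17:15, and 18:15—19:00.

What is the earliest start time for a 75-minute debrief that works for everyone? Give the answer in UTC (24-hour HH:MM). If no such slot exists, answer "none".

none

Oksana → UTC: 08:30–11:45, 13:00–13:45, 16:00–16:45, 17:15–18:00.
Chen → UTC: 15:45–19:30, 20:15–20:45.
Callum → UTC: 14:15–16:15, 16:30–17:45, 19:00–20:45.
Wei → UTC: 07:30–08:45, 09:30–11:45, 14:15–14:45.
Liang → UTC: 07:30–08:15, 10:00–10:30, 11:30–13:15, 13:30–14:15, 15:15–16:00.
Oksana ∩ Chen: 16:00–16:45, 17:15–18:00.
Oksana ∩ Chen ∩ Callum: 16:00–16:15, 16:30–16:45, 17:15–17:45.
Oksana ∩ Chen ∩ Callum ∩ Wei: (none).
Oksana ∩ Chen ∩ Callum ∩ Wei ∩ Liang: (none).
Windows ≥ 75 min: (none).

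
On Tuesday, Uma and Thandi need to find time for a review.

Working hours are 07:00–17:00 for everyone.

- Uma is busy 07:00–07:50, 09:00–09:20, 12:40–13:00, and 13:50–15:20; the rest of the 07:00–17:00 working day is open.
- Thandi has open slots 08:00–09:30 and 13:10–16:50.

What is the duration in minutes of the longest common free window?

Uma free within 07:00–17:00: 07:50–09:00, 09:20–12:40, 13:00–13:50, 15:20–17:00.
Uma ∩ Thandi: 08:00–09:00, 09:20–09:30, 13:10–13:50, 15:20–16:50.
Common window lengths: 60, 10, 40, 90 min; longest is 90.

90 minutes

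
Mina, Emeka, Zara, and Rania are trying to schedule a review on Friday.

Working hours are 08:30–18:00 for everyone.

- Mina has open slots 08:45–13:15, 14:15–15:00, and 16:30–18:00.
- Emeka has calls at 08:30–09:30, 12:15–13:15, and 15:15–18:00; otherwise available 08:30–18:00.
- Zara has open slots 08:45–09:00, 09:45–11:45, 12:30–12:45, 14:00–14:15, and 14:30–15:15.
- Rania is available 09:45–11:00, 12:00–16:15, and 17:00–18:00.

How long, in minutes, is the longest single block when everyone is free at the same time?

Emeka free within 08:30–18:00: 09:30–12:15, 13:15–15:15.
Mina ∩ Emeka: 09:30–12:15, 14:15–15:00.
Mina ∩ Emeka ∩ Zara: 09:45–11:45, 14:30–15:00.
Mina ∩ Emeka ∩ Zara ∩ Rania: 09:45–11:00, 14:30–15:00.
Common window lengths: 75, 30 min; longest is 75.

75 minutes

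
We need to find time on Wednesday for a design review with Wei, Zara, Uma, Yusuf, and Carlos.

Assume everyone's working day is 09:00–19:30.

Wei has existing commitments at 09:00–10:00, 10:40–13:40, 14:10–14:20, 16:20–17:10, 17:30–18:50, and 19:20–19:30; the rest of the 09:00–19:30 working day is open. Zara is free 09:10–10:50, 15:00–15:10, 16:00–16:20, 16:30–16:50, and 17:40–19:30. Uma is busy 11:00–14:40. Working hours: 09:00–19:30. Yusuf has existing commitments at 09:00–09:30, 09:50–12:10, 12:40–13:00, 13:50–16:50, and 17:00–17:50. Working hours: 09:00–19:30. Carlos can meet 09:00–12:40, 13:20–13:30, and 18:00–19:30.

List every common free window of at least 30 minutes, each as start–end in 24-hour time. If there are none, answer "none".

18:50–19:20

Wei free within 09:00–19:30: 10:00–10:40, 13:40–14:10, 14:20–16:20, 17:10–17:30, 18:50–19:20.
Uma free within 09:00–19:30: 09:00–11:00, 14:40–19:30.
Yusuf free within 09:00–19:30: 09:30–09:50, 12:10–12:40, 13:00–13:50, 16:50–17:00, 17:50–19:30.
Wei ∩ Zara: 10:00–10:40, 15:00–15:10, 16:00–16:20, 18:50–19:20.
Wei ∩ Zara ∩ Uma: 10:00–10:40, 15:00–15:10, 16:00–16:20, 18:50–19:20.
Wei ∩ Zara ∩ Uma ∩ Yusuf: 18:50–19:20.
Wei ∩ Zara ∩ Uma ∩ Yusuf ∩ Carlos: 18:50–19:20.
Windows ≥ 30 min: 18:50–19:20.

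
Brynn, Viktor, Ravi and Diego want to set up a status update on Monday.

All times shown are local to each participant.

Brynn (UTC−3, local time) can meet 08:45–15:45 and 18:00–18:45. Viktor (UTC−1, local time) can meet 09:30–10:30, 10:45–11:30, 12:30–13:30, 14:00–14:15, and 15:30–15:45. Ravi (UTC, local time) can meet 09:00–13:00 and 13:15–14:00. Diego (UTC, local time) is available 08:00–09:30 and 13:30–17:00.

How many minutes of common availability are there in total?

Brynn → UTC: 11:45–18:45, 21:00–21:45.
Viktor → UTC: 10:30–11:30, 11:45–12:30, 13:30–14:30, 15:00–15:15, 16:30–16:45.
Ravi → UTC: 09:00–13:00, 13:15–14:00.
Diego → UTC: 08:00–09:30, 13:30–17:00.
Brynn ∩ Viktor: 11:45–12:30, 13:30–14:30, 15:00–15:15, 16:30–16:45.
Brynn ∩ Viktor ∩ Ravi: 11:45–12:30, 13:30–14:00.
Brynn ∩ Viktor ∩ Ravi ∩ Diego: 13:30–14:00.
Total common minutes: 30.

30 minutes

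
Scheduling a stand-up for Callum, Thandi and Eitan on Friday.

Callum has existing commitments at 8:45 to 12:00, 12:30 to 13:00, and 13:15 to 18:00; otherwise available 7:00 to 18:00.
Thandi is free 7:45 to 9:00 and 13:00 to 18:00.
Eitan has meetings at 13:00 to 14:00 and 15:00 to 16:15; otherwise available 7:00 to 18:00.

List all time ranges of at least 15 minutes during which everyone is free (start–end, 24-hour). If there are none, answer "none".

07:45–08:45

Callum free within 07:00–18:00: 07:00–08:45, 12:00–12:30, 13:00–13:15.
Eitan free within 07:00–18:00: 07:00–13:00, 14:00–15:00, 16:15–18:00.
Callum ∩ Thandi: 07:45–08:45, 13:00–13:15.
Callum ∩ Thandi ∩ Eitan: 07:45–08:45.
Windows ≥ 15 min: 07:45–08:45.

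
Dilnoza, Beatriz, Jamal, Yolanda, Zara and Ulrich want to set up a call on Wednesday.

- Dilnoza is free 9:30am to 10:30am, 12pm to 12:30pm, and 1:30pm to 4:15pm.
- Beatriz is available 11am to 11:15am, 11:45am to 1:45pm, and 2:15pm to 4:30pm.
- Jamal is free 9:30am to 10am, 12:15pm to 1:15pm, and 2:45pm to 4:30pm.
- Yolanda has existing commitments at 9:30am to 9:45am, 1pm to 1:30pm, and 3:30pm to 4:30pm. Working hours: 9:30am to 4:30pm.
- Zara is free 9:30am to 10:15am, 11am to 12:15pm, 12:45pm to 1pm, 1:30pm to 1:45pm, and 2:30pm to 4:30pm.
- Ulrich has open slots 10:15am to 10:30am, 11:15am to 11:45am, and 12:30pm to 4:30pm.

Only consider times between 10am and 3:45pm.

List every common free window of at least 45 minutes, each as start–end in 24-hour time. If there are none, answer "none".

Yolanda free within 09:30–16:30: 09:45–13:00, 13:30–15:30.
Dilnoza ∩ Beatriz: 12:00–12:30, 13:30–13:45, 14:15–16:15.
Dilnoza ∩ Beatriz ∩ Jamal: 12:15–12:30, 14:45–16:15.
Dilnoza ∩ Beatriz ∩ Jamal ∩ Yolanda: 12:15–12:30, 14:45–15:30.
Dilnoza ∩ Beatriz ∩ Jamal ∩ Yolanda ∩ Zara: 14:45–15:30.
Dilnoza ∩ Beatriz ∩ Jamal ∩ Yolanda ∩ Zara ∩ Ulrich: 14:45–15:30.
Restricted to 10:00–15:45: 14:45–15:30.
Windows ≥ 45 min: 14:45–15:30.

14:45–15:30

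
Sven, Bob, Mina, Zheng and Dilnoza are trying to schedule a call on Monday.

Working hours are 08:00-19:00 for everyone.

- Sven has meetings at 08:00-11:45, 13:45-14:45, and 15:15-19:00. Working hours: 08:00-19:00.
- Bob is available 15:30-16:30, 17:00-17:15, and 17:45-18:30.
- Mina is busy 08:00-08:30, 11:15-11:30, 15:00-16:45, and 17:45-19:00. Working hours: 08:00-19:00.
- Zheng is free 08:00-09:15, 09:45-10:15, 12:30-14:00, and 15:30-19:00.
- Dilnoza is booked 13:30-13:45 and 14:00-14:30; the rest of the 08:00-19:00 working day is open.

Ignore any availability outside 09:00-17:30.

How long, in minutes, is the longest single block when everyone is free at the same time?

0 minutes

Sven free within 08:00–19:00: 11:45–13:45, 14:45–15:15.
Mina free within 08:00–19:00: 08:30–11:15, 11:30–15:00, 16:45–17:45.
Dilnoza free within 08:00–19:00: 08:00–13:30, 13:45–14:00, 14:30–19:00.
Sven ∩ Bob: (none).
Sven ∩ Bob ∩ Mina: (none).
Sven ∩ Bob ∩ Mina ∩ Zheng: (none).
Sven ∩ Bob ∩ Mina ∩ Zheng ∩ Dilnoza: (none).
Restricted to 09:00–17:30: (none).
No common window.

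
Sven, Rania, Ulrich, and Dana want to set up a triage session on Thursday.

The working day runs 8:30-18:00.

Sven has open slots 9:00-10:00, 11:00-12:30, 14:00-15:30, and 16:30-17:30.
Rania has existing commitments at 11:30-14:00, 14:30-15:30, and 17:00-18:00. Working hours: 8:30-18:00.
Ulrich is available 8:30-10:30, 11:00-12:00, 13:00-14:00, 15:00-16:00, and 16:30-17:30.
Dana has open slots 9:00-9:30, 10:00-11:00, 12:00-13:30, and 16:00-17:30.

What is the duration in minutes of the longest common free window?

30 minutes

Rania free within 08:30–18:00: 08:30–11:30, 14:00–14:30, 15:30–17:00.
Sven ∩ Rania: 09:00–10:00, 11:00–11:30, 14:00–14:30, 16:30–17:00.
Sven ∩ Rania ∩ Ulrich: 09:00–10:00, 11:00–11:30, 16:30–17:00.
Sven ∩ Rania ∩ Ulrich ∩ Dana: 09:00–09:30, 16:30–17:00.
Common window lengths: 30, 30 min; longest is 30.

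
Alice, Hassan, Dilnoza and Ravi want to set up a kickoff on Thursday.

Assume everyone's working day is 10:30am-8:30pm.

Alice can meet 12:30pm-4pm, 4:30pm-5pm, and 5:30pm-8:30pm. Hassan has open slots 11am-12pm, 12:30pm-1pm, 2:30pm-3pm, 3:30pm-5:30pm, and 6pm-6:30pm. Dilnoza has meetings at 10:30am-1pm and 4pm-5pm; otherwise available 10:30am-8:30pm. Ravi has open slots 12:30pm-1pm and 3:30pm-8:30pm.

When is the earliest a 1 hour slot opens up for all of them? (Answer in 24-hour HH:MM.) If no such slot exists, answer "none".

Dilnoza free within 10:30–20:30: 13:00–16:00, 17:00–20:30.
Alice ∩ Hassan: 12:30–13:00, 14:30–15:00, 15:30–16:00, 16:30–17:00, 18:00–18:30.
Alice ∩ Hassan ∩ Dilnoza: 14:30–15:00, 15:30–16:00, 18:00–18:30.
Alice ∩ Hassan ∩ Dilnoza ∩ Ravi: 15:30–16:00, 18:00–18:30.
Windows ≥ 60 min: (none).

none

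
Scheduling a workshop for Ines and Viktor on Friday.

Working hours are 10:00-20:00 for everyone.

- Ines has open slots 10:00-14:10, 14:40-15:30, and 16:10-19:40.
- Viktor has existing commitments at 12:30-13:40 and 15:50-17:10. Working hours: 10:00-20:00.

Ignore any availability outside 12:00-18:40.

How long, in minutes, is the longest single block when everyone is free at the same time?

Viktor free within 10:00–20:00: 10:00–12:30, 13:40–15:50, 17:10–20:00.
Ines ∩ Viktor: 10:00–12:30, 13:40–14:10, 14:40–15:30, 17:10–19:40.
Restricted to 12:00–18:40: 12:00–12:30, 13:40–14:10, 14:40–15:30, 17:10–18:40.
Common window lengths: 30, 30, 50, 90 min; longest is 90.

90 minutes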